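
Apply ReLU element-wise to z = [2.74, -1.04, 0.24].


ReLU(2.74) = max(0, 2.74) = 2.74
ReLU(-1.04) = max(0, -1.04) = 0.0
ReLU(0.24) = max(0, 0.24) = 0.24
result = [2.74, 0.0, 0.24]

[2.74, 0.0, 0.24]


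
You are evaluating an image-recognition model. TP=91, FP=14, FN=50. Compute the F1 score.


Precision = 91/105 = 0.8667
Recall = 91/141 = 0.6454
F1 = 2·P·R/(P+R) = 2·TP/(2·TP+FP+FN) = 182/(182+14+50) = 182/246 = 0.7398

0.7398


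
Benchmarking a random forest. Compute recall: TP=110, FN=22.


Recall = TP/(TP+FN)
= 110/(110+22)
= 110/132 = 83.33%

83.33%


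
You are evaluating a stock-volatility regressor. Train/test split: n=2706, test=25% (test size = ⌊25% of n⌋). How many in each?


Test = ⌊2706·25/100⌋ = 676
Train = 2706 - 676 = 2030

Train: 2030, Test: 676


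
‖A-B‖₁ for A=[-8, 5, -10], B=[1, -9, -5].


d = |-8-1| + |5+ 9| + |-10+ 5|
  = 9 + 14 + 5
  = 28

28


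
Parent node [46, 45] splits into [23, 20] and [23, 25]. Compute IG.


Parent = [46, 45], H_parent = 0.9999
H_left = 0.9965 (n=43), H_right = 0.9987 (n=48)
H_children = (43/91)·0.9965 + (48/91)·0.9987 = 0.9977
IG = 0.9999 - 0.9977 = 0.0022

0.0022


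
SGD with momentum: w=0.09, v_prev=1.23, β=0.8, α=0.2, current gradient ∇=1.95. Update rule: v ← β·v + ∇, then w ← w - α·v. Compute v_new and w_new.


v_new = 0.8·1.23 + 1.95 = 0.984 + 1.95 = 2.934
w_new = 0.09 - 0.2·2.934 = 0.09 - 0.5868 = -0.4968

v_new=2.934, w_new=-0.4968


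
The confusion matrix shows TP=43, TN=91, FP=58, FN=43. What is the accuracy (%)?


Accuracy = (TP+TN)/(TP+TN+FP+FN)
= (43+91)/(235)
= 134/235 = 57.02%

57.02%


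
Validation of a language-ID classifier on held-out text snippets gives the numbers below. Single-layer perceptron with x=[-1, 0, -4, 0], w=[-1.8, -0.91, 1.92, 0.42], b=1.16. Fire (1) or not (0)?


z = (-1)·(-1.8) + (0)·(-0.91) + (-4)·(1.92) + (0)·(0.42) + 1.16
  = -4.72
step(z) = 0 (z<0)

0


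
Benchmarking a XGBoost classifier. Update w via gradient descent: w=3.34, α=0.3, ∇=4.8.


w_new = w - α·∇
= 3.34 - 0.3·4.8
= 3.34 - 1.44
= 1.9

1.9


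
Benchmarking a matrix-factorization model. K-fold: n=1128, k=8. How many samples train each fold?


Fold size = 1128/8 = 141
Training per fold = 1128 - 141 = 987

987


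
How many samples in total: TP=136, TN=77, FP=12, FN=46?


Total = TP + TN + FP + FN
= 136 + 77 + 12 + 46
= 271
(Predicted positive: 148, predicted negative: 123)

271


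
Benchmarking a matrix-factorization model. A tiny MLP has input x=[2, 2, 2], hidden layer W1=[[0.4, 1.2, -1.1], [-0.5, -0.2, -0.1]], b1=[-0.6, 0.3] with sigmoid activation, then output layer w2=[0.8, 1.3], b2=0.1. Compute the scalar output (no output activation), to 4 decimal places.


z1[0] = (0.4)·(2) + (1.2)·(2) + (-1.1)·(2) - 0.6 = 0.4
z1[1] = (-0.5)·(2) + (-0.2)·(2) + (-0.1)·(2) + 0.3 = -1.3
h = sigmoid(z1) = [0.5987, 0.2142]
output = (0.8)·(0.5987) + (1.3)·(0.2142) + 0.1 = 0.8574

0.8574


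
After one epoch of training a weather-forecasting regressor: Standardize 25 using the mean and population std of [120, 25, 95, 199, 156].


μ = 119, σ = 58.6208
z = (25 - 119)/58.6208 = -1.6035

-1.6035


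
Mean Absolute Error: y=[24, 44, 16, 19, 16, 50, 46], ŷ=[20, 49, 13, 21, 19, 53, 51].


Absolute errors: |24-20|=4, |44-49|=5, |16-13|=3, |19-21|=2, |16-19|=3, |50-53|=3, |46-51|=5
Sum = 25
MAE = 25/7 = 25/7

25/7


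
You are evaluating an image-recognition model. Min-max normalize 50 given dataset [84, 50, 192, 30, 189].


min=30, max=192
(50-30)/(192-30) = 20/162 = 0.1235

0.1235


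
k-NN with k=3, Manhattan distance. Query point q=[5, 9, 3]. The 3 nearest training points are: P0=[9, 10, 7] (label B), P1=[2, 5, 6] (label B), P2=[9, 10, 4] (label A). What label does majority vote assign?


d(q,P0) = 9  (label B)
d(q,P1) = 10  (label B)
d(q,P2) = 6  (label A)
Votes: A=1, B=2
Majority → B

B


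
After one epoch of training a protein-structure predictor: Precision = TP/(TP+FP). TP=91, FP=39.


Precision = TP/(TP+FP)
= 91/(91+39)
= 91/130 = 70.0%

70.0%


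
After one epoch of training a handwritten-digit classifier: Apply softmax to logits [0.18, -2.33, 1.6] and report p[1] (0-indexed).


Exponentials: e^0.18=1.1972, e^-2.33=0.0973, e^1.6=4.953
Sum = 6.2475
Softmax = [0.1916, 0.0156, 0.7928]
p[1] = 0.0973/6.2475 = 0.0156

0.0156


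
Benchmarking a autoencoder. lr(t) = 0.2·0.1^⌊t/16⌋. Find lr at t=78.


n_drops = ⌊78/16⌋ = 4
lr = 0.2·0.1^4 = 0.2·0.0001 = 0.00002

0.00002


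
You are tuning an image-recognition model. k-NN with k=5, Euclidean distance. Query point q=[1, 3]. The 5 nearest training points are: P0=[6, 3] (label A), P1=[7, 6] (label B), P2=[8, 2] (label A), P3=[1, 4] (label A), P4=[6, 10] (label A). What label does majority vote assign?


d(q,P0) = 5.0  (label A)
d(q,P1) = 6.7082  (label B)
d(q,P2) = 7.0711  (label A)
d(q,P3) = 1.0  (label A)
d(q,P4) = 8.6023  (label A)
Votes: A=4, B=1
Majority → A

A


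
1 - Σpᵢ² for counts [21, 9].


Probabilities: [21/30, 9/30] ≈ [0.7, 0.3]
Σpᵢ² = (441 + 81)/30² = 522/900
Gini = 1 - Σpᵢ² = 1 - 522/900 = 0.42

0.42


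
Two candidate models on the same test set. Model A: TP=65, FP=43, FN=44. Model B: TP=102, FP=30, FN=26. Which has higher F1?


Model A: P=65/108=0.6019, R=65/109=0.5963, F1=2PR/(P+R)=2TP/(2TP+FP+FN)=130/217=0.5991
Model B: P=102/132=0.7727, R=102/128=0.7969, F1=2PR/(P+R)=2TP/(2TP+FP+FN)=204/260=0.7846
0.5991 < 0.7846 → Model B

Model B


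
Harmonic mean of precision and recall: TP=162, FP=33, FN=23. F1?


Precision = 162/195 = 0.8308
Recall = 162/185 = 0.8757
F1 = 2·P·R/(P+R) = 2·TP/(2·TP+FP+FN) = 324/(324+33+23) = 324/380 = 0.8526

0.8526


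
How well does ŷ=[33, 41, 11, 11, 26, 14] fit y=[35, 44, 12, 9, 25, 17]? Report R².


ȳ = 23.6667
SS_res = Σ(y-ŷ)² = 28
SS_tot = Σ(y-ȳ)² = 939.33
R² = 1 - SS_res/SS_tot = 1 - 0.0298 = 0.9702

0.9702


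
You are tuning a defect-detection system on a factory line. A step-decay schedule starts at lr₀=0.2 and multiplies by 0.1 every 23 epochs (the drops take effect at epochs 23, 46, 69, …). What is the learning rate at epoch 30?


n_drops = ⌊30/23⌋ = 1
lr = 0.2·0.1^1 = 0.2·0.1 = 0.02

0.02


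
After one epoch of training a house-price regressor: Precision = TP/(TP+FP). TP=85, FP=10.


Precision = TP/(TP+FP)
= 85/(85+10)
= 85/95 = 89.47%

89.47%


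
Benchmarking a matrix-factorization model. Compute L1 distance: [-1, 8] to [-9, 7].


d = |-1+ 9| + |8-7|
  = 8 + 1
  = 9

9


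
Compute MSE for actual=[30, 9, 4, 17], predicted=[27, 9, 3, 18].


Squared errors: (30-27)²=9, (9-9)²=0, (4-3)²=1, (17-18)²=1
Sum = 11
MSE = 11/4 = 11/4

11/4


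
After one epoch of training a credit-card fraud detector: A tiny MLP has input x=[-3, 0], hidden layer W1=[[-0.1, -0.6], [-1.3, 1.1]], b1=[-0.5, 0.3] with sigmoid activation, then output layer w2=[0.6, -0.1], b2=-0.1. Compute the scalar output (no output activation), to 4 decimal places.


z1[0] = (-0.1)·(-3) + (-0.6)·(0) - 0.5 = -0.2
z1[1] = (-1.3)·(-3) + (1.1)·(0) + 0.3 = 4.2
h = sigmoid(z1) = [0.4502, 0.9852]
output = (0.6)·(0.4502) + (-0.1)·(0.9852) - 0.1 = 0.0716

0.0716


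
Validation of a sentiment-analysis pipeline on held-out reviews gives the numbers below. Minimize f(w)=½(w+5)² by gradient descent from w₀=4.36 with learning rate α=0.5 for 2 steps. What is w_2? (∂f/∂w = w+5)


step 1: grad = 4.36+5 = 9.36; w = 4.36 - 0.5·(9.36) = -0.32
step 2: grad = -0.32+5 = 4.68; w = -0.32 - 0.5·(4.68) = -2.66

-2.66


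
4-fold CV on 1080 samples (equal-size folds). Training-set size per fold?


Fold size = 1080/4 = 270
Training per fold = 1080 - 270 = 810

810


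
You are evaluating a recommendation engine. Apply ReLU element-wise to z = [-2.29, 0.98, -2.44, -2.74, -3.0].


ReLU(-2.29) = max(0, -2.29) = 0.0
ReLU(0.98) = max(0, 0.98) = 0.98
ReLU(-2.44) = max(0, -2.44) = 0.0
ReLU(-2.74) = max(0, -2.74) = 0.0
ReLU(-3.0) = max(0, -3.0) = 0.0
result = [0.0, 0.98, 0.0, 0.0, 0.0]

[0.0, 0.98, 0.0, 0.0, 0.0]


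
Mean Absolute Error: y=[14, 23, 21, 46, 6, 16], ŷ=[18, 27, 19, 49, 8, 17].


Absolute errors: |14-18|=4, |23-27|=4, |21-19|=2, |46-49|=3, |6-8|=2, |16-17|=1
Sum = 16
MAE = 16/6 = 8/3

8/3


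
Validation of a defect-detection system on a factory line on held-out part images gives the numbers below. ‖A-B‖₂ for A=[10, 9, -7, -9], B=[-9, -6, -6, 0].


d = √((10+ 9)² + (9+ 6)² + (-7+ 6)² + (-9-0)²)
  = √(361 + 225 + 1 + 81)
  = √668 = 25.8457

25.8457


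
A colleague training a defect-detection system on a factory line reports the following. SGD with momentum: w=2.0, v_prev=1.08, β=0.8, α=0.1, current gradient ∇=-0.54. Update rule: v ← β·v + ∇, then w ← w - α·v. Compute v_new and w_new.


v_new = 0.8·1.08 - 0.54 = 0.864 - 0.54 = 0.324
w_new = 2.0 - 0.1·0.324 = 2.0 - 0.0324 = 1.9676

v_new=0.324, w_new=1.9676


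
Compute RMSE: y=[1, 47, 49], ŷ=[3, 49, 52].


MSE = 17/3 = 5.6667
RMSE = √(17/3) = 2.3805

2.3805


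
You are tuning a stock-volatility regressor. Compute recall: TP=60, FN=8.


Recall = TP/(TP+FN)
= 60/(60+8)
= 60/68 = 88.24%

88.24%


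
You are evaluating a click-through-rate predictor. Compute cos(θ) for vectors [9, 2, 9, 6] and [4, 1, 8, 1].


A·B = 9·4 + 2·1 + 9·8 + 6·1 = 116
‖A‖ = √202 = 14.2127, ‖B‖ = √82 = 9.0554
cos = 116/(√202·√82) = 116/√16564 = 0.9013

0.9013


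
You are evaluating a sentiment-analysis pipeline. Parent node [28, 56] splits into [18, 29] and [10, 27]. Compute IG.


Parent = [28, 56], H_parent = 0.9183
H_left = 0.9601 (n=47), H_right = 0.8419 (n=37)
H_children = (47/84)·0.9601 + (37/84)·0.8419 = 0.908
IG = 0.9183 - 0.908 = 0.0103

0.0103


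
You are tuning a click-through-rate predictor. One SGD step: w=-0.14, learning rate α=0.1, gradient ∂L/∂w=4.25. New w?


w_new = w - α·∇
= -0.14 - 0.1·4.25
= -0.14 - 0.425
= -0.565

-0.565


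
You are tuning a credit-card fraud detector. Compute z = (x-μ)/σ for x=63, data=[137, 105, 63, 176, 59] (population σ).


μ = 108, σ = 44.4972
z = (63 - 108)/44.4972 = -1.0113

-1.0113


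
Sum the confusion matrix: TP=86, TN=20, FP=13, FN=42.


Total = TP + TN + FP + FN
= 86 + 20 + 13 + 42
= 161
(Predicted positive: 99, predicted negative: 62)

161


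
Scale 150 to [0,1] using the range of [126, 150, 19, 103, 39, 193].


min=19, max=193
(150-19)/(193-19) = 131/174 = 0.7529

0.7529


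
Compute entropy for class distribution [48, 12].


Probabilities: [48/60, 12/60] ≈ [0.8, 0.2]
H = -((48/60)·log₂(48/60) + (12/60)·log₂(12/60))
  = 0.7219 bits

0.7219 bits


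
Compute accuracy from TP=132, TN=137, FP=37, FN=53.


Accuracy = (TP+TN)/(TP+TN+FP+FN)
= (132+137)/(359)
= 269/359 = 74.93%

74.93%


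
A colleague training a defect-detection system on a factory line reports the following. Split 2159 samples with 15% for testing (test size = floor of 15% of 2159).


Test = ⌊2159·15/100⌋ = 323
Train = 2159 - 323 = 1836

Train: 1836, Test: 323


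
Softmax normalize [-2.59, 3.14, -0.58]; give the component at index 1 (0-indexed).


Exponentials: e^-2.59=0.075, e^3.14=23.1039, e^-0.58=0.5599
Sum = 23.7388
Softmax = [0.0032, 0.9733, 0.0236]
p[1] = 23.1039/23.7388 = 0.9733

0.9733


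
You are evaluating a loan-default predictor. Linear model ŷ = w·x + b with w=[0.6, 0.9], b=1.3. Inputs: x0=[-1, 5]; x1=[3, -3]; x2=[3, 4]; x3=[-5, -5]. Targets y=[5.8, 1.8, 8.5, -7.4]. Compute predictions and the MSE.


ŷ0 = (0.6)·(-1) + (0.9)·(5) + 1.3 = 5.2
ŷ1 = (0.6)·(3) + (0.9)·(-3) + 1.3 = 0.4
ŷ2 = (0.6)·(3) + (0.9)·(4) + 1.3 = 6.7
ŷ3 = (0.6)·(-5) + (0.9)·(-5) + 1.3 = -6.2
errors² = [0.36, 1.96, 3.24, 1.44]
MSE = 7.0000/4 = 1.75

1.75


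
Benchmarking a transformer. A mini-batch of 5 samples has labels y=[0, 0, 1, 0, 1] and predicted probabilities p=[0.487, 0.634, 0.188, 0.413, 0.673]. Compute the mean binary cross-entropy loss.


L[0] = -ln(1-0.487) = -ln(0.513) = 0.6675
L[1] = -ln(1-0.634) = -ln(0.366) = 1.0051
L[2] = -ln(0.188) = 1.6713
L[3] = -ln(1-0.413) = -ln(0.587) = 0.5327
L[4] = -ln(0.673) = 0.396
mean = (0.6675 + 1.0051 + 1.6713 + 0.5327 + 0.396)/5 = 0.8545

0.8545


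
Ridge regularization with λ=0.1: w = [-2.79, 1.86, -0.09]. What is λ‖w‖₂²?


‖w‖₂² = (-2.79)² + (1.86)² + (-0.09)²
     = 7.7841 + 3.4596 + 0.0081
     = 11.2518
λ·‖w‖₂² = 0.1·11.2518 = 1.12518

1.12518


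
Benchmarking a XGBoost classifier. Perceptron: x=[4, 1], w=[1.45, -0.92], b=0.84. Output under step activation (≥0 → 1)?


z = (4)·(1.45) + (1)·(-0.92) + 0.84
  = 5.72
step(z) = 1 (z≥0)

1


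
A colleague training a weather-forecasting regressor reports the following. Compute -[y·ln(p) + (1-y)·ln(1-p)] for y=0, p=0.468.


BCE = -[y·ln(p) + (1-y)·ln(1-p)]
= -0 - 1·ln(1-0.468)
= -ln(0.532) = 0.6311

0.6311


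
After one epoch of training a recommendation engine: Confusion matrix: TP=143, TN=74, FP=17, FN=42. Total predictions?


Total = TP + TN + FP + FN
= 143 + 74 + 17 + 42
= 276
(Predicted positive: 160, predicted negative: 116)

276


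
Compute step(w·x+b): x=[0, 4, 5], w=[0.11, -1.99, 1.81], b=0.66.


z = (0)·(0.11) + (4)·(-1.99) + (5)·(1.81) + 0.66
  = 1.75
step(z) = 1 (z≥0)

1


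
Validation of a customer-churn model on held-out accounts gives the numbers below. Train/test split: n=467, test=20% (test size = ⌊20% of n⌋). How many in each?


Test = ⌊467·20/100⌋ = 93
Train = 467 - 93 = 374

Train: 374, Test: 93


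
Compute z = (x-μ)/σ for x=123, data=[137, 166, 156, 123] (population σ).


μ = 145.5, σ = 16.6508
z = (123 - 145.5)/16.6508 = -1.3513

-1.3513


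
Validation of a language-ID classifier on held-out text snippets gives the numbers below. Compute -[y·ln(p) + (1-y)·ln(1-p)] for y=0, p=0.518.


BCE = -[y·ln(p) + (1-y)·ln(1-p)]
= -0 - 1·ln(1-0.518)
= -ln(0.482) = 0.7298

0.7298


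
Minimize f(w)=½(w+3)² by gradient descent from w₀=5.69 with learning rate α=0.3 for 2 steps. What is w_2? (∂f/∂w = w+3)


step 1: grad = 5.69+3 = 8.69; w = 5.69 - 0.3·(8.69) = 3.083
step 2: grad = 3.083+3 = 6.083; w = 3.083 - 0.3·(6.083) = 1.2581

1.2581


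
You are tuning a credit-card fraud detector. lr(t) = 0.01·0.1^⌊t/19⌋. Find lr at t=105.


n_drops = ⌊105/19⌋ = 5
lr = 0.01·0.1^5 = 0.01·0.00001 = 0.0000001

0.0000001


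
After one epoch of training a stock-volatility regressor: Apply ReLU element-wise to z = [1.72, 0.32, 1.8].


ReLU(1.72) = max(0, 1.72) = 1.72
ReLU(0.32) = max(0, 0.32) = 0.32
ReLU(1.8) = max(0, 1.8) = 1.8
result = [1.72, 0.32, 1.8]

[1.72, 0.32, 1.8]


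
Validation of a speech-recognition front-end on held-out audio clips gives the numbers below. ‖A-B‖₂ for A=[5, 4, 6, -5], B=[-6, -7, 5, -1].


d = √((5+ 6)² + (4+ 7)² + (6-5)² + (-5+ 1)²)
  = √(121 + 121 + 1 + 16)
  = √259 = 16.0935

16.0935


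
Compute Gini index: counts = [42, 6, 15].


Probabilities: [42/63, 6/63, 15/63] ≈ [0.6667, 0.0952, 0.2381]
Σpᵢ² = (1764 + 36 + 225)/63² = 2025/3969
Gini = 1 - Σpᵢ² = 1 - 2025/3969 = 0.4898

0.4898


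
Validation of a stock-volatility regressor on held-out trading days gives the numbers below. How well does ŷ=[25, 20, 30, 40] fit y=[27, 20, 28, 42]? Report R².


ȳ = 29.25
SS_res = Σ(y-ŷ)² = 12
SS_tot = Σ(y-ȳ)² = 254.75
R² = 1 - SS_res/SS_tot = 1 - 0.0471 = 0.9529

0.9529


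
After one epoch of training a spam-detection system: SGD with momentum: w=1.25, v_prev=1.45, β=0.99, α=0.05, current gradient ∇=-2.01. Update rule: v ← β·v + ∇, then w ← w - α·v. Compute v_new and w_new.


v_new = 0.99·1.45 - 2.01 = 1.4355 - 2.01 = -0.5745
w_new = 1.25 - 0.05·-0.5745 = 1.25 + 0.028725 = 1.278725

v_new=-0.5745, w_new=1.278725


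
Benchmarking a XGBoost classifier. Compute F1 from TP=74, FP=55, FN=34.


Precision = 74/129 = 0.5736
Recall = 74/108 = 0.6852
F1 = 2·P·R/(P+R) = 2·TP/(2·TP+FP+FN) = 148/(148+55+34) = 148/237 = 0.6245

0.6245


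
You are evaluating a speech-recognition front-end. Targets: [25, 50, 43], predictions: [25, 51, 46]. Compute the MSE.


Squared errors: (25-25)²=0, (50-51)²=1, (43-46)²=9
Sum = 10
MSE = 10/3 = 10/3

10/3


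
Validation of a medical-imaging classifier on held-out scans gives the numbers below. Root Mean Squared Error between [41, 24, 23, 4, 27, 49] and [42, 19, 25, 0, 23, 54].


MSE = 87/6 = 14.5
RMSE = √(87/6) = 3.8079

3.8079


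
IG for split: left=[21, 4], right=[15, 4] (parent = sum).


Parent = [36, 8], H_parent = 0.684
H_left = 0.6343 (n=25), H_right = 0.7425 (n=19)
H_children = (25/44)·0.6343 + (19/44)·0.7425 = 0.681
IG = 0.684 - 0.681 = 0.003

0.003


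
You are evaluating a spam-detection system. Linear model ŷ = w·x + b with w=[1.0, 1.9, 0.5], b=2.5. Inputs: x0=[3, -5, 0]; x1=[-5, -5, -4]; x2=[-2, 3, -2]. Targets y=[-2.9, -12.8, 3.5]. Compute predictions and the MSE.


ŷ0 = (1.0)·(3) + (1.9)·(-5) + (0.5)·(0) + 2.5 = -4.0
ŷ1 = (1.0)·(-5) + (1.9)·(-5) + (0.5)·(-4) + 2.5 = -14.0
ŷ2 = (1.0)·(-2) + (1.9)·(3) + (0.5)·(-2) + 2.5 = 5.2
errors² = [1.21, 1.44, 2.89]
MSE = 5.5400/3 = 1.8467

1.8467


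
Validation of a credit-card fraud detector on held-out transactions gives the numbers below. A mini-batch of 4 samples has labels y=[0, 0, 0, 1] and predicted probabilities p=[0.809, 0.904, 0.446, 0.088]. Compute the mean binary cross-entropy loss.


L[0] = -ln(1-0.809) = -ln(0.191) = 1.6555
L[1] = -ln(1-0.904) = -ln(0.096) = 2.3434
L[2] = -ln(1-0.446) = -ln(0.554) = 0.5906
L[3] = -ln(0.088) = 2.4304
mean = (1.6555 + 2.3434 + 0.5906 + 2.4304)/4 = 1.755

1.755


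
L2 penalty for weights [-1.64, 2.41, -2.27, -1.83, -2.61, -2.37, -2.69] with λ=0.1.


‖w‖₂² = (-1.64)² + (2.41)² + (-2.27)² + (-1.83)² + (-2.61)² + (-2.37)² + (-2.69)²
     = 2.6896 + 5.8081 + 5.1529 + 3.3489 + 6.8121 + 5.6169 + 7.2361
     = 36.6646
λ·‖w‖₂² = 0.1·36.6646 = 3.66646

3.66646


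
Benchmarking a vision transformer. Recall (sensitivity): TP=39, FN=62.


Recall = TP/(TP+FN)
= 39/(39+62)
= 39/101 = 38.61%

38.61%


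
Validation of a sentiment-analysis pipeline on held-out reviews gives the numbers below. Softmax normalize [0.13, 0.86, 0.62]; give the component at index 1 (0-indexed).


Exponentials: e^0.13=1.1388, e^0.86=2.3632, e^0.62=1.8589
Sum = 5.3609
Softmax = [0.2124, 0.4408, 0.3468]
p[1] = 2.3632/5.3609 = 0.4408

0.4408


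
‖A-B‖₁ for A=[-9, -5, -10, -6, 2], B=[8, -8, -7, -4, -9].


d = |-9-8| + |-5+ 8| + |-10+ 7| + |-6+ 4| + |2+ 9|
  = 17 + 3 + 3 + 2 + 11
  = 36

36


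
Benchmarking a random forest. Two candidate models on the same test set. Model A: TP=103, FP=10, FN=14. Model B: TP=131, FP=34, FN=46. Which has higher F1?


Model A: P=103/113=0.9115, R=103/117=0.8803, F1=2PR/(P+R)=2TP/(2TP+FP+FN)=206/230=0.8957
Model B: P=131/165=0.7939, R=131/177=0.7401, F1=2PR/(P+R)=2TP/(2TP+FP+FN)=262/342=0.7661
0.8957 > 0.7661 → Model A

Model A


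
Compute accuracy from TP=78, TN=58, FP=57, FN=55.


Accuracy = (TP+TN)/(TP+TN+FP+FN)
= (78+58)/(248)
= 136/248 = 54.84%

54.84%


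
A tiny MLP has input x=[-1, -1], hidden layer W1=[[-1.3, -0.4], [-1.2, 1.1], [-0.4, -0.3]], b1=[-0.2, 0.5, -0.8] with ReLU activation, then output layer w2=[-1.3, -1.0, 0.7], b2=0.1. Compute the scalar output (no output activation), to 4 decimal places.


z1[0] = (-1.3)·(-1) + (-0.4)·(-1) - 0.2 = 1.5
z1[1] = (-1.2)·(-1) + (1.1)·(-1) + 0.5 = 0.6
z1[2] = (-0.4)·(-1) + (-0.3)·(-1) - 0.8 = -0.1
h = ReLU(z1) = [1.5, 0.6, 0.0]
output = (-1.3)·(1.5) + (-1.0)·(0.6) + (0.7)·(0.0) + 0.1 = -2.45

-2.45


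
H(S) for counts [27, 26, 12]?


Probabilities: [27/65, 26/65, 12/65] ≈ [0.4154, 0.4, 0.1846]
H = -((27/65)·log₂(27/65) + (26/65)·log₂(26/65) + (12/65)·log₂(12/65))
  = 1.5052 bits

1.5052 bits


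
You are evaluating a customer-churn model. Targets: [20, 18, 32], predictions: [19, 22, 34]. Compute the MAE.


Absolute errors: |20-19|=1, |18-22|=4, |32-34|=2
Sum = 7
MAE = 7/3 = 7/3

7/3


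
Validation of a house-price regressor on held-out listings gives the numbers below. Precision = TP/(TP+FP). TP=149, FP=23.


Precision = TP/(TP+FP)
= 149/(149+23)
= 149/172 = 86.63%

86.63%


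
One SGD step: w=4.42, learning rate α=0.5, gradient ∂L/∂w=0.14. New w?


w_new = w - α·∇
= 4.42 - 0.5·0.14
= 4.42 - 0.07
= 4.35

4.35


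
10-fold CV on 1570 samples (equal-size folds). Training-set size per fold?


Fold size = 1570/10 = 157
Training per fold = 1570 - 157 = 1413

1413


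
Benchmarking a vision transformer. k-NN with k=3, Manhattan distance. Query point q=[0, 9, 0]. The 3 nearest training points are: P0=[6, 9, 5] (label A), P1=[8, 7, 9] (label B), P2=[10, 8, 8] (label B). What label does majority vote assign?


d(q,P0) = 11  (label A)
d(q,P1) = 19  (label B)
d(q,P2) = 19  (label B)
Votes: A=1, B=2
Majority → B

B


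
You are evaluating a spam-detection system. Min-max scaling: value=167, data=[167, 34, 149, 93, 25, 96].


min=25, max=167
(167-25)/(167-25) = 142/142 = 1.0

1.0


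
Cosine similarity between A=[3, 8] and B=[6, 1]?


A·B = 3·6 + 8·1 = 26
‖A‖ = √73 = 8.544, ‖B‖ = √37 = 6.0828
cos = 26/(√73·√37) = 26/√2701 = 0.5003

0.5003


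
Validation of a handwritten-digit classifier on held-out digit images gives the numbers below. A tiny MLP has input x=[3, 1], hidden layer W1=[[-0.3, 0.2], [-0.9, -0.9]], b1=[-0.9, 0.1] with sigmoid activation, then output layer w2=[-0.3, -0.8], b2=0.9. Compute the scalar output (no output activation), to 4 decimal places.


z1[0] = (-0.3)·(3) + (0.2)·(1) - 0.9 = -1.6
z1[1] = (-0.9)·(3) + (-0.9)·(1) + 0.1 = -3.5
h = sigmoid(z1) = [0.168, 0.0293]
output = (-0.3)·(0.168) + (-0.8)·(0.0293) + 0.9 = 0.8262

0.8262


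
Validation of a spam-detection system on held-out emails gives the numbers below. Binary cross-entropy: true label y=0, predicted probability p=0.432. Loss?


BCE = -[y·ln(p) + (1-y)·ln(1-p)]
= -0 - 1·ln(1-0.432)
= -ln(0.568) = 0.5656

0.5656


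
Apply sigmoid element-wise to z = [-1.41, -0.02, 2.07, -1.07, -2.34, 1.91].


σ(-1.41) = 1/(1+e^1.41) = 0.1962
σ(-0.02) = 1/(1+e^0.02) = 0.495
σ(2.07) = 1/(1+e^-2.07) = 0.888
σ(-1.07) = 1/(1+e^1.07) = 0.2554
σ(-2.34) = 1/(1+e^2.34) = 0.0879
σ(1.91) = 1/(1+e^-1.91) = 0.871
result = [0.1962, 0.495, 0.888, 0.2554, 0.0879, 0.871]

[0.1962, 0.495, 0.888, 0.2554, 0.0879, 0.871]


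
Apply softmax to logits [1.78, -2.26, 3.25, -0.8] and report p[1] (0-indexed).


Exponentials: e^1.78=5.9299, e^-2.26=0.1044, e^3.25=25.7903, e^-0.8=0.4493
Sum = 32.2739
Softmax = [0.1837, 0.0032, 0.7991, 0.0139]
p[1] = 0.1044/32.2739 = 0.0032

0.0032


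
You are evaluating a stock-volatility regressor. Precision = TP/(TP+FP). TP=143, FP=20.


Precision = TP/(TP+FP)
= 143/(143+20)
= 143/163 = 87.73%

87.73%


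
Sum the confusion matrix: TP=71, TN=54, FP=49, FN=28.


Total = TP + TN + FP + FN
= 71 + 54 + 49 + 28
= 202
(Predicted positive: 120, predicted negative: 82)

202


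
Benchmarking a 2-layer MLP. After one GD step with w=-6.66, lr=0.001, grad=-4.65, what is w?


w_new = w - α·∇
= -6.66 - 0.001·-4.65
= -6.66 + 0.00465
= -6.65535

-6.65535


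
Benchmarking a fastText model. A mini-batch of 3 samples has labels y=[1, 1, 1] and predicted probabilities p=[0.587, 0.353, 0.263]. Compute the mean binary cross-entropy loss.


L[0] = -ln(0.587) = 0.5327
L[1] = -ln(0.353) = 1.0413
L[2] = -ln(0.263) = 1.3356
mean = (0.5327 + 1.0413 + 1.3356)/3 = 0.9699

0.9699


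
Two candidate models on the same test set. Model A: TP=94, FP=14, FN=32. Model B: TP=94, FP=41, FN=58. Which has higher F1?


Model A: P=94/108=0.8704, R=94/126=0.746, F1=2PR/(P+R)=2TP/(2TP+FP+FN)=188/234=0.8034
Model B: P=94/135=0.6963, R=94/152=0.6184, F1=2PR/(P+R)=2TP/(2TP+FP+FN)=188/287=0.6551
0.8034 > 0.6551 → Model A

Model A


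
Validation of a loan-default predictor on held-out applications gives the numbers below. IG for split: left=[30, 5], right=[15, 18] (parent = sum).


Parent = [45, 23], H_parent = 0.9231
H_left = 0.5917 (n=35), H_right = 0.994 (n=33)
H_children = (35/68)·0.5917 + (33/68)·0.994 = 0.7869
IG = 0.9231 - 0.7869 = 0.1362

0.1362


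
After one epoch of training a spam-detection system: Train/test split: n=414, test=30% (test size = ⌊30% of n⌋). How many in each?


Test = ⌊414·30/100⌋ = 124
Train = 414 - 124 = 290

Train: 290, Test: 124


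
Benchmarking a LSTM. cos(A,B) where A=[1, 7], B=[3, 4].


A·B = 1·3 + 7·4 = 31
‖A‖ = √50 = 7.0711, ‖B‖ = √25 = 5
cos = 31/(√50·√25) = 31/√1250 = 0.8768

0.8768


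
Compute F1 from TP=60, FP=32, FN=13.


Precision = 60/92 = 0.6522
Recall = 60/73 = 0.8219
F1 = 2·P·R/(P+R) = 2·TP/(2·TP+FP+FN) = 120/(120+32+13) = 120/165 = 0.7273

0.7273


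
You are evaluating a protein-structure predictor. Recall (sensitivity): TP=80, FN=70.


Recall = TP/(TP+FN)
= 80/(80+70)
= 80/150 = 53.33%

53.33%


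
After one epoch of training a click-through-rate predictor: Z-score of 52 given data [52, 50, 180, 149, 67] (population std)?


μ = 99.6, σ = 54.2092
z = (52 - 99.6)/54.2092 = -0.8781

-0.8781


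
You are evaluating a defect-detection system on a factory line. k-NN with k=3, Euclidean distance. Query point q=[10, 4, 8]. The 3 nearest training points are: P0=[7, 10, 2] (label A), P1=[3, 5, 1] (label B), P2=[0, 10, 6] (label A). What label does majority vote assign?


d(q,P0) = 9.0  (label A)
d(q,P1) = 9.9499  (label B)
d(q,P2) = 11.8322  (label A)
Votes: A=2, B=1
Majority → A

A


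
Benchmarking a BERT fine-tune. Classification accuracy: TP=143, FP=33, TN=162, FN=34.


Accuracy = (TP+TN)/(TP+TN+FP+FN)
= (143+162)/(372)
= 305/372 = 81.99%

81.99%


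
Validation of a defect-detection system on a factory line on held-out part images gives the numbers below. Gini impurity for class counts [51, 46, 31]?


Probabilities: [51/128, 46/128, 31/128] ≈ [0.3984, 0.3594, 0.2422]
Σpᵢ² = (2601 + 2116 + 961)/128² = 5678/16384
Gini = 1 - Σpᵢ² = 1 - 5678/16384 = 0.6534

0.6534


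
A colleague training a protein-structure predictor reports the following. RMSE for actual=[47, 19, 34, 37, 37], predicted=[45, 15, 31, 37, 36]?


MSE = 30/5 = 6
RMSE = √(30/5) = 2.4495

2.4495


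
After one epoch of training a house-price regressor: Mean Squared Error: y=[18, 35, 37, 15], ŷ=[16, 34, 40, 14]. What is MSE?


Squared errors: (18-16)²=4, (35-34)²=1, (37-40)²=9, (15-14)²=1
Sum = 15
MSE = 15/4 = 15/4

15/4


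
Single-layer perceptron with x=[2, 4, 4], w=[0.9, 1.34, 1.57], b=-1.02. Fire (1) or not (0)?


z = (2)·(0.9) + (4)·(1.34) + (4)·(1.57) - 1.02
  = 12.42
step(z) = 1 (z≥0)

1


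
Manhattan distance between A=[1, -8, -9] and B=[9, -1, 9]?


d = |1-9| + |-8+ 1| + |-9-9|
  = 8 + 7 + 18
  = 33

33


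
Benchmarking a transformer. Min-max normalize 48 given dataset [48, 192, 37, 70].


min=37, max=192
(48-37)/(192-37) = 11/155 = 0.071

0.071


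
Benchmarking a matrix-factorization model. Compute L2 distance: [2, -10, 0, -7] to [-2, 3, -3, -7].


d = √((2+ 2)² + (-10-3)² + (0+ 3)² + (-7+ 7)²)
  = √(16 + 169 + 9 + 0)
  = √194 = 13.9284

13.9284


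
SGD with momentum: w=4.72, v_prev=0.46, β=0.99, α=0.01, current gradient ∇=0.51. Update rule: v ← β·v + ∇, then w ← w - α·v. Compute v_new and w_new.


v_new = 0.99·0.46 + 0.51 = 0.4554 + 0.51 = 0.9654
w_new = 4.72 - 0.01·0.9654 = 4.72 - 0.009654 = 4.710346

v_new=0.9654, w_new=4.710346


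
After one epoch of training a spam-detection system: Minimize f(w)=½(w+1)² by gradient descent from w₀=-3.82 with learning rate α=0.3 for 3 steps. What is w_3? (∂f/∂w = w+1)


step 1: grad = -3.82+1 = -2.82; w = -3.82 - 0.3·(-2.82) = -2.974
step 2: grad = -2.974+1 = -1.974; w = -2.974 - 0.3·(-1.974) = -2.3818
step 3: grad = -2.3818+1 = -1.3818; w = -2.3818 - 0.3·(-1.3818) = -1.96726

-1.96726


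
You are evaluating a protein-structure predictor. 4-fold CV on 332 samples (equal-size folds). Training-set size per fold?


Fold size = 332/4 = 83
Training per fold = 332 - 83 = 249

249


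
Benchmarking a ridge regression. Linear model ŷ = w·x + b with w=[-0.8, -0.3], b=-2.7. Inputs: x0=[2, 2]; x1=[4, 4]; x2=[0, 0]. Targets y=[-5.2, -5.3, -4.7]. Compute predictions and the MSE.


ŷ0 = (-0.8)·(2) + (-0.3)·(2) - 2.7 = -4.9
ŷ1 = (-0.8)·(4) + (-0.3)·(4) - 2.7 = -7.1
ŷ2 = (-0.8)·(0) + (-0.3)·(0) - 2.7 = -2.7
errors² = [0.09, 3.24, 4.0]
MSE = 7.3300/3 = 2.4433

2.4433


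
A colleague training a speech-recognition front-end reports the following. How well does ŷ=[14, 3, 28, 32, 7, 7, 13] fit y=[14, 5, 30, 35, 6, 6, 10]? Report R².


ȳ = 15.1429
SS_res = Σ(y-ŷ)² = 28
SS_tot = Σ(y-ȳ)² = 912.86
R² = 1 - SS_res/SS_tot = 1 - 0.0307 = 0.9693

0.9693


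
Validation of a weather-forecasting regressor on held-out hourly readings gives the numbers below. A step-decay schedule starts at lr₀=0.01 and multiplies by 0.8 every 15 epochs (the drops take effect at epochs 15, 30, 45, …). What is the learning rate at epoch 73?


n_drops = ⌊73/15⌋ = 4
lr = 0.01·0.8^4 = 0.01·0.4096 = 0.004096

0.004096


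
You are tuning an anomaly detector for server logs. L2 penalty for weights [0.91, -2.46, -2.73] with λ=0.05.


‖w‖₂² = (0.91)² + (-2.46)² + (-2.73)²
     = 0.8281 + 6.0516 + 7.4529
     = 14.3326
λ·‖w‖₂² = 0.05·14.3326 = 0.71663

0.71663


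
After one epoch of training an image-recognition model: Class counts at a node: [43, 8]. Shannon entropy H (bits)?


Probabilities: [43/51, 8/51] ≈ [0.8431, 0.1569]
H = -((43/51)·log₂(43/51) + (8/51)·log₂(8/51))
  = 0.6268 bits

0.6268 bits


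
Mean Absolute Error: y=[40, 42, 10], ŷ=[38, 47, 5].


Absolute errors: |40-38|=2, |42-47|=5, |10-5|=5
Sum = 12
MAE = 12/3 = 4

4


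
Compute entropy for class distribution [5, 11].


Probabilities: [5/16, 11/16] ≈ [0.3125, 0.6875]
H = -((5/16)·log₂(5/16) + (11/16)·log₂(11/16))
  = 0.896 bits

0.896 bits


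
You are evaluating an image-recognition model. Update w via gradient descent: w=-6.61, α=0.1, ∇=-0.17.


w_new = w - α·∇
= -6.61 - 0.1·-0.17
= -6.61 + 0.017
= -6.593

-6.593


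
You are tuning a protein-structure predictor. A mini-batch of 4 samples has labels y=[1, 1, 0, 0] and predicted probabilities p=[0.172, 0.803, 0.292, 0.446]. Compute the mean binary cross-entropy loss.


L[0] = -ln(0.172) = 1.7603
L[1] = -ln(0.803) = 0.2194
L[2] = -ln(1-0.292) = -ln(0.708) = 0.3453
L[3] = -ln(1-0.446) = -ln(0.554) = 0.5906
mean = (1.7603 + 0.2194 + 0.3453 + 0.5906)/4 = 0.7289

0.7289


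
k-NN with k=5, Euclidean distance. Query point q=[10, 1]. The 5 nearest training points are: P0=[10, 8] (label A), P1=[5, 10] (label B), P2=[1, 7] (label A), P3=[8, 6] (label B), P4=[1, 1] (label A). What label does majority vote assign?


d(q,P0) = 7.0  (label A)
d(q,P1) = 10.2956  (label B)
d(q,P2) = 10.8167  (label A)
d(q,P3) = 5.3852  (label B)
d(q,P4) = 9.0  (label A)
Votes: A=3, B=2
Majority → A

A


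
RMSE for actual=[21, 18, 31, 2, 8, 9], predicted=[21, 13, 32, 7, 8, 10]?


MSE = 52/6 = 8.6667
RMSE = √(52/6) = 2.9439

2.9439


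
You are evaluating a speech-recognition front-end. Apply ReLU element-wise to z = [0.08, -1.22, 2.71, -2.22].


ReLU(0.08) = max(0, 0.08) = 0.08
ReLU(-1.22) = max(0, -1.22) = 0.0
ReLU(2.71) = max(0, 2.71) = 2.71
ReLU(-2.22) = max(0, -2.22) = 0.0
result = [0.08, 0.0, 2.71, 0.0]

[0.08, 0.0, 2.71, 0.0]


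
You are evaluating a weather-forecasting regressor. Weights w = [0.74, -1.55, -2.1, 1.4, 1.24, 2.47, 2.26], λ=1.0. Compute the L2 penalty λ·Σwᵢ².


‖w‖₂² = (0.74)² + (-1.55)² + (-2.1)² + (1.4)² + (1.24)² + (2.47)² + (2.26)²
     = 0.5476 + 2.4025 + 4.41 + 1.96 + 1.5376 + 6.1009 + 5.1076
     = 22.0662
λ·‖w‖₂² = 1.0·22.0662 = 22.0662

22.0662


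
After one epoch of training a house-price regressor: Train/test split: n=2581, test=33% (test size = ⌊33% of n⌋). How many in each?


Test = ⌊2581·33/100⌋ = 851
Train = 2581 - 851 = 1730

Train: 1730, Test: 851


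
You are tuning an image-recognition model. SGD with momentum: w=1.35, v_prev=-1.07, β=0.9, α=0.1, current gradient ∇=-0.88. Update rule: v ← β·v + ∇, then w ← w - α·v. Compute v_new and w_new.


v_new = 0.9·-1.07 - 0.88 = -0.963 - 0.88 = -1.843
w_new = 1.35 - 0.1·-1.843 = 1.35 + 0.1843 = 1.5343

v_new=-1.843, w_new=1.5343


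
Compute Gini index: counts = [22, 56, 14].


Probabilities: [22/92, 56/92, 14/92] ≈ [0.2391, 0.6087, 0.1522]
Σpᵢ² = (484 + 3136 + 196)/92² = 3816/8464
Gini = 1 - Σpᵢ² = 1 - 3816/8464 = 0.5491

0.5491


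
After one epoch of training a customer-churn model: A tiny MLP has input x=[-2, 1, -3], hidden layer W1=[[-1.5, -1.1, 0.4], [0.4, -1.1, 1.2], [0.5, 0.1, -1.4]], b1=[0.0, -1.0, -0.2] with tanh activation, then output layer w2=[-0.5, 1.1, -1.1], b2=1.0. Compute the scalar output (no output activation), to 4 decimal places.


z1[0] = (-1.5)·(-2) + (-1.1)·(1) + (0.4)·(-3) + 0.0 = 0.7
z1[1] = (0.4)·(-2) + (-1.1)·(1) + (1.2)·(-3) - 1.0 = -6.5
z1[2] = (0.5)·(-2) + (0.1)·(1) + (-1.4)·(-3) - 0.2 = 3.1
h = tanh(z1) = [0.6044, -1.0, 0.9959]
output = (-0.5)·(0.6044) + (1.1)·(-1.0) + (-1.1)·(0.9959) + 1.0 = -1.4977

-1.4977


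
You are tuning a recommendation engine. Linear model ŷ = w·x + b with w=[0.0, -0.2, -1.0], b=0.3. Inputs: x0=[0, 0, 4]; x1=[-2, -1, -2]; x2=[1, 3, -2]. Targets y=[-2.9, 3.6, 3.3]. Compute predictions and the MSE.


ŷ0 = (0.0)·(0) + (-0.2)·(0) + (-1.0)·(4) + 0.3 = -3.7
ŷ1 = (0.0)·(-2) + (-0.2)·(-1) + (-1.0)·(-2) + 0.3 = 2.5
ŷ2 = (0.0)·(1) + (-0.2)·(3) + (-1.0)·(-2) + 0.3 = 1.7
errors² = [0.64, 1.21, 2.56]
MSE = 4.4100/3 = 1.47

1.47


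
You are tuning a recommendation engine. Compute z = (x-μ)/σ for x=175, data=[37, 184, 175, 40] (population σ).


μ = 109, σ = 70.5797
z = (175 - 109)/70.5797 = 0.9351

0.9351


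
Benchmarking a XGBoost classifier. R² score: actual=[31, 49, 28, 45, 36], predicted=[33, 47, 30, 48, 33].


ȳ = 37.8
SS_res = Σ(y-ŷ)² = 30
SS_tot = Σ(y-ȳ)² = 322.8
R² = 1 - SS_res/SS_tot = 1 - 0.0929 = 0.9071

0.9071


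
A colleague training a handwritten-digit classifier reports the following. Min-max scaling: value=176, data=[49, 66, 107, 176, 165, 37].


min=37, max=176
(176-37)/(176-37) = 139/139 = 1.0

1.0


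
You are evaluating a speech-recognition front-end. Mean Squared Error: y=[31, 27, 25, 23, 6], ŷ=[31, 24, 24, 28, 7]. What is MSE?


Squared errors: (31-31)²=0, (27-24)²=9, (25-24)²=1, (23-28)²=25, (6-7)²=1
Sum = 36
MSE = 36/5 = 36/5

36/5


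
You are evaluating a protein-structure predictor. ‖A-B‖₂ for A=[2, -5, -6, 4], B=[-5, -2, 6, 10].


d = √((2+ 5)² + (-5+ 2)² + (-6-6)² + (4-10)²)
  = √(49 + 9 + 144 + 36)
  = √238 = 15.4272

15.4272


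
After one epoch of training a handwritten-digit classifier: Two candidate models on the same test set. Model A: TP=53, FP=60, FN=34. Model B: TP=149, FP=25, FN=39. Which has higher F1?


Model A: P=53/113=0.469, R=53/87=0.6092, F1=2PR/(P+R)=2TP/(2TP+FP+FN)=106/200=0.53
Model B: P=149/174=0.8563, R=149/188=0.7926, F1=2PR/(P+R)=2TP/(2TP+FP+FN)=298/362=0.8232
0.53 < 0.8232 → Model B

Model B


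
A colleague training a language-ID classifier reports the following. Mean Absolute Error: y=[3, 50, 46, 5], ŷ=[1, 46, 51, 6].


Absolute errors: |3-1|=2, |50-46|=4, |46-51|=5, |5-6|=1
Sum = 12
MAE = 12/4 = 3

3


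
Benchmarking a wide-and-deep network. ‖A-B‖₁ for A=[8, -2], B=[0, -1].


d = |8-0| + |-2+ 1|
  = 8 + 1
  = 9

9


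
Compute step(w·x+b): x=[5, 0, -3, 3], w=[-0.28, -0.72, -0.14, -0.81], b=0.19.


z = (5)·(-0.28) + (0)·(-0.72) + (-3)·(-0.14) + (3)·(-0.81) + 0.19
  = -3.22
step(z) = 0 (z<0)

0


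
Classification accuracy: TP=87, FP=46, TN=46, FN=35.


Accuracy = (TP+TN)/(TP+TN+FP+FN)
= (87+46)/(214)
= 133/214 = 62.15%

62.15%


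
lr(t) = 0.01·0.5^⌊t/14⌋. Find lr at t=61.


n_drops = ⌊61/14⌋ = 4
lr = 0.01·0.5^4 = 0.01·0.0625 = 0.000625

0.000625


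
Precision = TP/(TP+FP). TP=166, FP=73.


Precision = TP/(TP+FP)
= 166/(166+73)
= 166/239 = 69.46%

69.46%


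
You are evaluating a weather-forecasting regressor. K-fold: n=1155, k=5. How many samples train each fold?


Fold size = 1155/5 = 231
Training per fold = 1155 - 231 = 924

924


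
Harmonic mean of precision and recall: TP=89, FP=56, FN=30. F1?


Precision = 89/145 = 0.6138
Recall = 89/119 = 0.7479
F1 = 2·P·R/(P+R) = 2·TP/(2·TP+FP+FN) = 178/(178+56+30) = 178/264 = 0.6742

0.6742


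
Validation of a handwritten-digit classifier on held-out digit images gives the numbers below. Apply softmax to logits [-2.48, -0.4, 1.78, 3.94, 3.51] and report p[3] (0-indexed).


Exponentials: e^-2.48=0.0837, e^-0.4=0.6703, e^1.78=5.9299, e^3.94=51.4186, e^3.51=33.4483
Sum = 91.5508
Softmax = [0.0009, 0.0073, 0.0648, 0.5616, 0.3654]
p[3] = 51.4186/91.5508 = 0.5616

0.5616


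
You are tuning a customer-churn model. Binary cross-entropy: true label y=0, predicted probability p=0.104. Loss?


BCE = -[y·ln(p) + (1-y)·ln(1-p)]
= -0 - 1·ln(1-0.104)
= -ln(0.896) = 0.1098

0.1098


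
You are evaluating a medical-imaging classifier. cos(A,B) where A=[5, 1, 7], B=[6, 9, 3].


A·B = 5·6 + 1·9 + 7·3 = 60
‖A‖ = √75 = 8.6603, ‖B‖ = √126 = 11.225
cos = 60/(√75·√126) = 60/√9450 = 0.6172

0.6172


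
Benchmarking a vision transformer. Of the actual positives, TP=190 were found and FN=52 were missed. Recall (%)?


Recall = TP/(TP+FN)
= 190/(190+52)
= 190/242 = 78.51%

78.51%


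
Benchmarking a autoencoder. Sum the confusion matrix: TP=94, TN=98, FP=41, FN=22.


Total = TP + TN + FP + FN
= 94 + 98 + 41 + 22
= 255
(Predicted positive: 135, predicted negative: 120)

255


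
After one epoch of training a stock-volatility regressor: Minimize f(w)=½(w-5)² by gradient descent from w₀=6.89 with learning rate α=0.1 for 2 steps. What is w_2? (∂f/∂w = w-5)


step 1: grad = 6.89-5 = 1.89; w = 6.89 - 0.1·(1.89) = 6.701
step 2: grad = 6.701-5 = 1.701; w = 6.701 - 0.1·(1.701) = 6.5309

6.5309


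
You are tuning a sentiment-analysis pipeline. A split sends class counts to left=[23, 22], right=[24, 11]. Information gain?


Parent = [47, 33], H_parent = 0.9778
H_left = 0.9996 (n=45), H_right = 0.8981 (n=35)
H_children = (45/80)·0.9996 + (35/80)·0.8981 = 0.9552
IG = 0.9778 - 0.9552 = 0.0226

0.0226


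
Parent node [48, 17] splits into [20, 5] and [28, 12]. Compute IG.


Parent = [48, 17], H_parent = 0.8291
H_left = 0.7219 (n=25), H_right = 0.8813 (n=40)
H_children = (25/65)·0.7219 + (40/65)·0.8813 = 0.82
IG = 0.8291 - 0.82 = 0.0091

0.0091


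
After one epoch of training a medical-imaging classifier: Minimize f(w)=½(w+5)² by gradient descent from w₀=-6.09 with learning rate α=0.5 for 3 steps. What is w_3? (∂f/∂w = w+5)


step 1: grad = -6.09+5 = -1.09; w = -6.09 - 0.5·(-1.09) = -5.545
step 2: grad = -5.545+5 = -0.545; w = -5.545 - 0.5·(-0.545) = -5.2725
step 3: grad = -5.2725+5 = -0.2725; w = -5.2725 - 0.5·(-0.2725) = -5.13625

-5.13625


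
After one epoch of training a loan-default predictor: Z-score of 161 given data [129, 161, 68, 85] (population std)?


μ = 110.75, σ = 36.5676
z = (161 - 110.75)/36.5676 = 1.3742

1.3742


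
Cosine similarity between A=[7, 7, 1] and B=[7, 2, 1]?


A·B = 7·7 + 7·2 + 1·1 = 64
‖A‖ = √99 = 9.9499, ‖B‖ = √54 = 7.3485
cos = 64/(√99·√54) = 64/√5346 = 0.8753

0.8753
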